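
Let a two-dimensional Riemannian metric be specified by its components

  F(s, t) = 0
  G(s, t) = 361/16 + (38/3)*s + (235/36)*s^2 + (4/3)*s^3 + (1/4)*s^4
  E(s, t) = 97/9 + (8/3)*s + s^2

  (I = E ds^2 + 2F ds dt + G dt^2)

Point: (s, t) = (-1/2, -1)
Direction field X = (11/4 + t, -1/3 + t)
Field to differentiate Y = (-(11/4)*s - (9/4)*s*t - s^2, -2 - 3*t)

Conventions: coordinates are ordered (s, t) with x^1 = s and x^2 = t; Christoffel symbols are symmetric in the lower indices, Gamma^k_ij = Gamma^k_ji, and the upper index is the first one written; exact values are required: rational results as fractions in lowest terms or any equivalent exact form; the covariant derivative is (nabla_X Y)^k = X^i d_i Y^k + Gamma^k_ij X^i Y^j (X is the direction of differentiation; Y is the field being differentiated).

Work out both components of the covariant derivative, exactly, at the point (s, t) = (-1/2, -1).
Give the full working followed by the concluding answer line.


E = 349/36, F = 0, G = 10201/576 at the point
E_s = 5/3, E_t = 0, F_s = 0, F_t = 0, G_s = 505/72, G_t = 0
EG - F^2 = 3560149/20736;  g^inv = (20736/3560149) * [[10201/576, 0], [0, 349/36]]
first-kind symbols [ij,l] = (1/2)(d_i g_jl + d_j g_il - d_l g_ij): [ss,s] = E_s/2 = 5/6, [ss,t] = F_s - E_t/2 = 0, [st,s] = E_t/2 = 0, [st,t] = G_s/2 = 505/144, [tt,s] = F_t - G_s/2 = -505/144, [tt,t] = G_t/2 = 0
Gamma^s_ij = (G*[ij,s] - F*[ij,t])/(EG - F^2), Gamma^t_ij = (E*[ij,t] - F*[ij,s])/(EG - F^2)
Gamma_sss = 30/349, Gamma_sst = 0, Gamma_stt = -505/1396, Gamma_tss = 0, Gamma_tst = 20/101, Gamma_ttt = 0
X = (7/4, -4/3), Y = (0, 1) at the point

Answer: (nabla_X Y)^s = -1195/8376, (nabla_X Y)^t = 439/101


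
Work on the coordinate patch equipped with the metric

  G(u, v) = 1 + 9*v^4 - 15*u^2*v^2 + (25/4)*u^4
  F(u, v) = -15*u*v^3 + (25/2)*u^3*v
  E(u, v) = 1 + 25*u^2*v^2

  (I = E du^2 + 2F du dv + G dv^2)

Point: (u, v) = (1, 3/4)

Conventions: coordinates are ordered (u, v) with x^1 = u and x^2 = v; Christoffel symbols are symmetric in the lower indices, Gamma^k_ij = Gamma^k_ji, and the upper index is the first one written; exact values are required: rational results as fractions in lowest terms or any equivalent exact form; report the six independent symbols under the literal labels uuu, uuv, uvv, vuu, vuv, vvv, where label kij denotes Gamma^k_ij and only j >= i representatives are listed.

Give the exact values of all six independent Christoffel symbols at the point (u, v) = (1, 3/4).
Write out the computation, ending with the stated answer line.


E = 241/16, F = 195/64, G = 425/256 at the point
E_u = 225/8, E_v = 75/2, F_u = 1395/64, F_v = -205/16, G_u = 65/8, G_v = -117/16
EG - F^2 = 4025/256;  g^inv = (256/4025) * [[425/256, -195/64], [-195/64, 241/16]]
first-kind symbols [ij,l] = (1/2)(d_i g_jl + d_j g_il - d_l g_ij): [uu,u] = E_u/2 = 225/16, [uu,v] = F_u - E_v/2 = 195/64, [uv,u] = E_v/2 = 75/4, [uv,v] = G_u/2 = 65/16, [vv,u] = F_v - G_u/2 = -135/8, [vv,v] = G_v/2 = -117/32
Gamma^u_ij = (G*[ij,u] - F*[ij,v])/(EG - F^2), Gamma^v_ij = (E*[ij,v] - F*[ij,u])/(EG - F^2)

Answer: Gamma_uuu = 144/161, Gamma_uuv = 192/161, Gamma_uvv = -864/805, Gamma_vuu = 156/805, Gamma_vuv = 208/805, Gamma_vvv = -936/4025


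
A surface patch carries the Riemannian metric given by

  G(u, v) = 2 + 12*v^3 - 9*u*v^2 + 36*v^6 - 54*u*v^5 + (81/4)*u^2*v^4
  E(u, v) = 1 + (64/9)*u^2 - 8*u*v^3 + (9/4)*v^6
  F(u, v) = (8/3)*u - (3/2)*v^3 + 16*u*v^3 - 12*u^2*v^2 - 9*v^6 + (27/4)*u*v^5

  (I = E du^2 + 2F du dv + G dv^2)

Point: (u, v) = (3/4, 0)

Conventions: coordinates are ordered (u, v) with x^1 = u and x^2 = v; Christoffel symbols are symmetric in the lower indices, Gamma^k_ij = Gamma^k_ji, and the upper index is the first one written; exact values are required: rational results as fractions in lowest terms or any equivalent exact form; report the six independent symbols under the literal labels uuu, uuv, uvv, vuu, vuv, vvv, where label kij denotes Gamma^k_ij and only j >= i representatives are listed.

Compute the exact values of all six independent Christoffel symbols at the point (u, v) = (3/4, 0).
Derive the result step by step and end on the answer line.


E = 5, F = 2, G = 2 at the point
E_u = 32/3, E_v = 0, F_u = 8/3, F_v = 0, G_u = 0, G_v = 0
EG - F^2 = 6;  g^inv = (1/6) * [[2, -2], [-2, 5]]
first-kind symbols [ij,l] = (1/2)(d_i g_jl + d_j g_il - d_l g_ij): [uu,u] = E_u/2 = 16/3, [uu,v] = F_u - E_v/2 = 8/3, [uv,u] = E_v/2 = 0, [uv,v] = G_u/2 = 0, [vv,u] = F_v - G_u/2 = 0, [vv,v] = G_v/2 = 0
Gamma^u_ij = (G*[ij,u] - F*[ij,v])/(EG - F^2), Gamma^v_ij = (E*[ij,v] - F*[ij,u])/(EG - F^2)

Answer: Gamma_uuu = 8/9, Gamma_uuv = 0, Gamma_uvv = 0, Gamma_vuu = 4/9, Gamma_vuv = 0, Gamma_vvv = 0


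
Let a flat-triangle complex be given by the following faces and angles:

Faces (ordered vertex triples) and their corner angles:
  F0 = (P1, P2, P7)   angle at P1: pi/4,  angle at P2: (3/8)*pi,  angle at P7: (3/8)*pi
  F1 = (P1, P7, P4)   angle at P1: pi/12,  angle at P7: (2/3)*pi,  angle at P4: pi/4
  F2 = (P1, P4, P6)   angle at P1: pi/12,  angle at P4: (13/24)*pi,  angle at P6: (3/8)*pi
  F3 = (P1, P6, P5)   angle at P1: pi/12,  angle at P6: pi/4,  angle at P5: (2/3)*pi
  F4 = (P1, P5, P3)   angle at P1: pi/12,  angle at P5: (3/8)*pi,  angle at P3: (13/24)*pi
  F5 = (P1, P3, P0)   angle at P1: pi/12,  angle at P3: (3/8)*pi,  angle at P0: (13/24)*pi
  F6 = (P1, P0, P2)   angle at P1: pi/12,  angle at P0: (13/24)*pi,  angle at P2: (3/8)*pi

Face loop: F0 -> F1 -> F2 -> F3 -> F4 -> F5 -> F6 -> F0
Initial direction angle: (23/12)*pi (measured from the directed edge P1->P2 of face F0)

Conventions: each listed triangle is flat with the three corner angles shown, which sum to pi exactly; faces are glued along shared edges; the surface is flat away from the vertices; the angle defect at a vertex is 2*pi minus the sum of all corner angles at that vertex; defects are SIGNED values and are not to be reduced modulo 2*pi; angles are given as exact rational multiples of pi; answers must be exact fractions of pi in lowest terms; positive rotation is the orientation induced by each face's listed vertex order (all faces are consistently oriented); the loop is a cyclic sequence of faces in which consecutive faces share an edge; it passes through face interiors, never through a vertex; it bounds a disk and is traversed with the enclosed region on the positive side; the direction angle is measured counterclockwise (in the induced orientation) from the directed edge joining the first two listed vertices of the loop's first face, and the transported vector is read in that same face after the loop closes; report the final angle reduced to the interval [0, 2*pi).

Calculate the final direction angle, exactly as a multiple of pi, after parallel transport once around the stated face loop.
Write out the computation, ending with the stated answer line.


enclosed vertex P1: corner angles sum to (3/4)*pi, defect = 2*pi - (3/4)*pi = (5/4)*pi
by Gauss-Bonnet the loop rotates the vector by the enclosed defect sum (positive orientation, mod 2*pi)
final angle = (23/12)*pi + (5/4)*pi = (7/6)*pi (mod 2*pi)

Answer: final direction angle = (7/6)*pi


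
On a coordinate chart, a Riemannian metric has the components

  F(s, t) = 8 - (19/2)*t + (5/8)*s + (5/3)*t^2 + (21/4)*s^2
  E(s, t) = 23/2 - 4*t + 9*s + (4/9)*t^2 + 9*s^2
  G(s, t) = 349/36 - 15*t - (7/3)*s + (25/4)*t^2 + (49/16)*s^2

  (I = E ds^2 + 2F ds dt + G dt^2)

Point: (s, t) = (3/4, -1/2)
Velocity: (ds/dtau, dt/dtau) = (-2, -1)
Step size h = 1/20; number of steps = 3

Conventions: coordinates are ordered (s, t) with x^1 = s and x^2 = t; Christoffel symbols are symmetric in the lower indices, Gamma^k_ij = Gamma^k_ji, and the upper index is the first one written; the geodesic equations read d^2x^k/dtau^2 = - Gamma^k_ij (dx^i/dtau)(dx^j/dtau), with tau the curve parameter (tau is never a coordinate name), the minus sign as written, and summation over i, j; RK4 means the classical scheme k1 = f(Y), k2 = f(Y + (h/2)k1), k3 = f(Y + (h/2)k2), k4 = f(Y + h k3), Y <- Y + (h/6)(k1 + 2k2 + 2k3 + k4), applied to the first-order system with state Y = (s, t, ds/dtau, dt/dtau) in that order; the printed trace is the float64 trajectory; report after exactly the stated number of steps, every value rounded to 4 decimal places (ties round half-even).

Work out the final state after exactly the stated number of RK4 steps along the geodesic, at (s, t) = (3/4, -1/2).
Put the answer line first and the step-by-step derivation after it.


Answer: s = 0.4591, t = -0.6734, ds/dtau = -1.8771, dt/dtau = -1.2710

f(Y) = (ds/dtau, dt/dtau, -Gamma^s_ij Y'^i Y'^j, -Gamma^t_ij Y'^i Y'^j) with the Gammas evaluated at the stage position; h = 0.050000; intermediate values shown to 6 dp
step 0: s = 0.7500, t = -0.5000, ds/dtau = -2.0000, dt/dtau = -1.0000
step 1:
  k1: at (s, t) = (0.750000, -0.500000), (ds/dtau, dt/dtau) = (-2.000000, -1.000000); Gamma_sss = 0.163398, Gamma_sst = -0.300356, Gamma_stt = -0.268974, Gamma_tss = 0.427756, Gamma_tst = 0.326364, Gamma_ttt = -0.329057; k1 = (-2.000000, -1.000000, 0.816808, -2.687424)
  k2: at (s, t) = (0.700000, -0.525000), (ds/dtau, dt/dtau) = (-1.979580, -1.067186); Gamma_sss = 0.197301, Gamma_sst = -0.298399, Gamma_stt = -0.288103, Gamma_tss = 0.363340, Gamma_tst = 0.307306, Gamma_ttt = -0.315249; k2 = (-1.979580, -1.067186, 0.815727, -2.363218)
  k3: at (s, t) = (0.700511, -0.526680), (ds/dtau, dt/dtau) = (-1.979607, -1.059080); Gamma_sss = 0.197578, Gamma_sst = -0.298368, Gamma_stt = -0.288232, Gamma_tss = 0.362480, Gamma_tst = 0.307122, Gamma_ttt = -0.314729; k3 = (-1.979607, -1.059080, 0.800112, -2.355285)
  k4: at (s, t) = (0.651020, -0.552954), (ds/dtau, dt/dtau) = (-1.959994, -1.117764); Gamma_sss = 0.230420, Gamma_sst = -0.297568, Gamma_stt = -0.308503, Gamma_tss = 0.301281, Gamma_tst = 0.289938, Gamma_ttt = -0.299724; k4 = (-1.959994, -1.117764, 0.804097, -2.053321)
  Y <- Y + (h/6)(k1 + 2k2 + 2k3 + k4): s = 0.6510, t = -0.5531, ds/dtau = -1.9596, dt/dtau = -1.1181
step 2:
  k1: at (s, t) = (0.651014, -0.553086), (ds/dtau, dt/dtau) = (-1.959562, -1.118148); Gamma_sss = 0.230461, Gamma_sst = -0.297567, Gamma_stt = -0.308528, Gamma_tss = 0.301186, Gamma_tst = 0.289916, Gamma_ttt = -0.299679; k1 = (-1.959562, -1.118148, 0.804780, -2.052301)
  k2: at (s, t) = (0.602025, -0.581040), (ds/dtau, dt/dtau) = (-1.939442, -1.169455); Gamma_sss = 0.262476, Gamma_sst = -0.297922, Gamma_stt = -0.330082, Gamma_tss = 0.242764, Gamma_tst = 0.274484, Gamma_ttt = -0.283350; k2 = (-1.939442, -1.169455, 0.815572, -1.770732)
  k3: at (s, t) = (0.602528, -0.582322), (ds/dtau, dt/dtau) = (-1.939173, -1.162416); Gamma_sss = 0.262566, Gamma_sst = -0.297921, Gamma_stt = -0.330138, Gamma_tss = 0.242394, Gamma_tst = 0.274430, Gamma_ttt = -0.282995; k3 = (-1.939173, -1.162416, 0.801841, -1.766309)
  k4: at (s, t) = (0.554055, -0.611207), (ds/dtau, dt/dtau) = (-1.919470, -1.206463); Gamma_sss = 0.293603, Gamma_sst = -0.299458, Gamma_stt = -0.352910, Gamma_tss = 0.187240, Gamma_tst = 0.260851, Gamma_ttt = -0.265627; k4 = (-1.919470, -1.206463, 0.818894, -1.511366)
  Y <- Y + (h/6)(k1 + 2k2 + 2k3 + k4): s = 0.5540, t = -0.6113, ds/dtau = -1.9191, dt/dtau = -1.2068
step 3:
  k1: at (s, t) = (0.554045, -0.611322), (ds/dtau, dt/dtau) = (-1.919074, -1.206796); Gamma_sss = 0.293635, Gamma_sst = -0.299461, Gamma_stt = -0.352935, Gamma_tss = 0.187170, Gamma_tst = 0.260837, Gamma_ttt = -0.265587; k1 = (-1.919074, -1.206796, 0.819647, -1.510690)
  k2: at (s, t) = (0.506068, -0.641492), (ds/dtau, dt/dtau) = (-1.898583, -1.244563); Gamma_sss = 0.323929, Gamma_sst = -0.302193, Gamma_stt = -0.377091, Gamma_tss = 0.134846, Gamma_tst = 0.248995, Gamma_ttt = -0.247048; k2 = (-1.898583, -1.244563, 0.844556, -1.280112)
  k3: at (s, t) = (0.506580, -0.642436), (ds/dtau, dt/dtau) = (-1.897960, -1.238799); Gamma_sss = 0.323886, Gamma_sst = -0.302197, Gamma_stt = -0.377072, Gamma_tss = 0.134798, Gamma_tst = 0.249012, Gamma_ttt = -0.246837; k3 = (-1.897960, -1.238799, 0.832985, -1.277726)
  k4: at (s, t) = (0.459147, -0.673262), (ds/dtau, dt/dtau) = (-1.877425, -1.270682); Gamma_sss = 0.353373, Gamma_sst = -0.306125, Gamma_stt = -0.402569, Gamma_tss = 0.085522, Gamma_tst = 0.238929, Gamma_ttt = -0.227349; k4 = (-1.877425, -1.270682, 0.865051, -1.074338)
  Y <- Y + (h/6)(k1 + 2k2 + 2k3 + k4): s = 0.4591, t = -0.6734, ds/dtau = -1.8771, dt/dtau = -1.2710


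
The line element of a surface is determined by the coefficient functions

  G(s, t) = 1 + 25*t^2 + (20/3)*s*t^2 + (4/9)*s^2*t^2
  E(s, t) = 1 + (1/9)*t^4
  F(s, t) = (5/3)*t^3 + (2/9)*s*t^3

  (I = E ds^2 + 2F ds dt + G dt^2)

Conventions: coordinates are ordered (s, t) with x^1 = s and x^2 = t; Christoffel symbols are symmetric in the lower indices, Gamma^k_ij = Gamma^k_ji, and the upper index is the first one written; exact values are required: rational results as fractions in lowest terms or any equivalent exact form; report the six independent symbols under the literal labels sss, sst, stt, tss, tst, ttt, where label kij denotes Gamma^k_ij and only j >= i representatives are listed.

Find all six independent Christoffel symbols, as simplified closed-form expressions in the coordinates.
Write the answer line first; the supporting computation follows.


Answer: Gamma_sss = 0, Gamma_sst = 2*t^3/(4*s^2*t^2 + 60*s*t^2 + t^4 + 225*t^2 + 9), Gamma_stt = (2*s*t^2 + 15*t^2)/(4*s^2*t^2 + 60*s*t^2 + t^4 + 225*t^2 + 9), Gamma_tss = 0, Gamma_tst = (4*s*t^2 + 30*t^2)/(4*s^2*t^2 + 60*s*t^2 + t^4 + 225*t^2 + 9), Gamma_ttt = (4*s^2*t + 60*s*t + 225*t)/(4*s^2*t^2 + 60*s*t^2 + t^4 + 225*t^2 + 9)

E = 1 + (1/9)*t^4; F = (5/3)*t^3 + (2/9)*s*t^3; G = 1 + 25*t^2 + (20/3)*s*t^2 + (4/9)*s^2*t^2
Gamma^k_ij = (1/2) g^{kl} (d_i g_jl + d_j g_il - d_l g_ij), with g^inv = (1/(EG-F^2)) [[G, -F], [-F, E]]
first partials: E_s = 0, E_t = (4/9)*t^3, F_s = (2/9)*t^3, F_t = 5*t^2 + (2/3)*s*t^2, G_s = (20/3)*t^2 + (8/9)*s*t^2, G_t = 50*t + (40/3)*s*t + (8/9)*s^2*t
D = EG - F^2 = 1 + 25*t^2 + (20/3)*s*t^2 + (1/9)*t^4 + (4/9)*s^2*t^2
expanded: Gamma^s_ss = (G E_s - 2F F_s + F E_t)/(2D), Gamma^s_st = (G E_t - F G_s)/(2D), Gamma^s_tt = (2G F_t - G G_s - F G_t)/(2D), Gamma^t_ss = (2E F_s - E E_t - F E_s)/(2D), Gamma^t_st = (E G_s - F E_t)/(2D), Gamma^t_tt = (E G_t - 2F F_t + F G_s)/(2D); substitute and cancel common factors


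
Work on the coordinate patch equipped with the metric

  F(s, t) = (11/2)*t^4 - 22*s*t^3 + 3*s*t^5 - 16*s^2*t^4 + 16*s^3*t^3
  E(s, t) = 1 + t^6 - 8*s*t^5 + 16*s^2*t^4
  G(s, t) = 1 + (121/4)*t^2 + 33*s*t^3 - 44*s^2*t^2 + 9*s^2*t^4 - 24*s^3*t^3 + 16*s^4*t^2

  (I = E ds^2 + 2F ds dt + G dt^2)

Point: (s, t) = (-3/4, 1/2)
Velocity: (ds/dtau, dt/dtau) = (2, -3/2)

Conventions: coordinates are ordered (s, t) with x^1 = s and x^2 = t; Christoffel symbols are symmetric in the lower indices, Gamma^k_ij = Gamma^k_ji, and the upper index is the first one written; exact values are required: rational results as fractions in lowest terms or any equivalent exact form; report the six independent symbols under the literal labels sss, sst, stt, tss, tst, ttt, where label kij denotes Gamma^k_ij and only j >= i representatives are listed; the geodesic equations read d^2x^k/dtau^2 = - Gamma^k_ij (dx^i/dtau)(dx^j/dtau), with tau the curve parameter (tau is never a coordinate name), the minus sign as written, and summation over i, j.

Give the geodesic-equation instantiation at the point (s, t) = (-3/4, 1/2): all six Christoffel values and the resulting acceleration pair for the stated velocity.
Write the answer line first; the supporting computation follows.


Answer: Gamma_sss = -224/741, Gamma_sst = 280/247, Gamma_stt = 224/741, Gamma_tss = -272/741, Gamma_tst = 340/247, Gamma_ttt = 272/741; accelerations (d^2s/dtau^2, d^2t/dtau^2) = (5432/741, 6596/741)

E = 113/64, F = 119/128, G = 545/256 at the point
E_s = -7/4, E_t = 105/16, F_s = 71/32, F_t = 311/64, G_s = 255/32, G_t = 17/8
EG - F^2 = 741/256;  g^inv = (256/741) * [[545/256, -119/128], [-119/128, 113/64]]
first-kind symbols [ij,l] = (1/2)(d_i g_jl + d_j g_il - d_l g_ij): [ss,s] = E_s/2 = -7/8, [ss,t] = F_s - E_t/2 = -17/16, [st,s] = E_t/2 = 105/32, [st,t] = G_s/2 = 255/64, [tt,s] = F_t - G_s/2 = 7/8, [tt,t] = G_t/2 = 17/16
Gamma^s_ij = (G*[ij,s] - F*[ij,t])/(EG - F^2), Gamma^t_ij = (E*[ij,t] - F*[ij,s])/(EG - F^2)
Gamma_sss = -224/741, Gamma_sst = 280/247, Gamma_stt = 224/741, Gamma_tss = -272/741, Gamma_tst = 340/247, Gamma_ttt = 272/741
d^2s/dtau^2 = -(Gamma_sss*(2)^2 + 2*Gamma_sst*(2)*(-3/2) + Gamma_stt*(-3/2)^2) = 5432/741
d^2t/dtau^2 = -(Gamma_tss*(2)^2 + 2*Gamma_tst*(2)*(-3/2) + Gamma_ttt*(-3/2)^2) = 6596/741


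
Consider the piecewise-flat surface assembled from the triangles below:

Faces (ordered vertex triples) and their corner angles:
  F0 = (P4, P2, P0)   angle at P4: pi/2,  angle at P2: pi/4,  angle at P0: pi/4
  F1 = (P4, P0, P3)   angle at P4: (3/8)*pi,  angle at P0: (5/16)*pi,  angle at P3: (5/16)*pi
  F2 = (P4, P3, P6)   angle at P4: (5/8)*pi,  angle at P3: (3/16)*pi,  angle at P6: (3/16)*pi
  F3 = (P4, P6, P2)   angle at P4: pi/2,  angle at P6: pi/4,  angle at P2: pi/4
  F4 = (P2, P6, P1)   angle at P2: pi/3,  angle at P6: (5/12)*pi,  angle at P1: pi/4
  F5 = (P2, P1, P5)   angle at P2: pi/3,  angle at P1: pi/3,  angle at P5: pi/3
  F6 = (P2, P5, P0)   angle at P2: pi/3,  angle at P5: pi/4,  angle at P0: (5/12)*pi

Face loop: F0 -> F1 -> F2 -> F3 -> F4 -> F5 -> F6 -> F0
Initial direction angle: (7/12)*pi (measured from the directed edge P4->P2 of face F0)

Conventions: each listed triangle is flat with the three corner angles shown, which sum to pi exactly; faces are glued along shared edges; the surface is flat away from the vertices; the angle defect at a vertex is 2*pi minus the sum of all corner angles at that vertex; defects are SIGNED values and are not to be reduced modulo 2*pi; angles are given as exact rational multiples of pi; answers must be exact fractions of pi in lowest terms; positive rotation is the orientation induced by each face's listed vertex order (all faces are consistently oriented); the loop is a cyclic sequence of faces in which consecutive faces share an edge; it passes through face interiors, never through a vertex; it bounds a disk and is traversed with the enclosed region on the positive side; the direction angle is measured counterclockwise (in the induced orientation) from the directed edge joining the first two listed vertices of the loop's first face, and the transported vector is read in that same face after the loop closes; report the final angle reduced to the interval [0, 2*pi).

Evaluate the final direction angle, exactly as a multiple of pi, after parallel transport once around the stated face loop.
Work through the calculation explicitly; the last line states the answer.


enclosed vertex P2: corner angles sum to (3/2)*pi, defect = 2*pi - (3/2)*pi = pi/2
enclosed vertex P4: corner angles sum to 2*pi, defect = 2*pi - 2*pi = 0
adding the enclosed defects to the starting angle (mod 2*pi, induced orientation) gives the holonomy
final angle = (7/12)*pi + pi/2 = (13/12)*pi (mod 2*pi)

Answer: final direction angle = (13/12)*pi


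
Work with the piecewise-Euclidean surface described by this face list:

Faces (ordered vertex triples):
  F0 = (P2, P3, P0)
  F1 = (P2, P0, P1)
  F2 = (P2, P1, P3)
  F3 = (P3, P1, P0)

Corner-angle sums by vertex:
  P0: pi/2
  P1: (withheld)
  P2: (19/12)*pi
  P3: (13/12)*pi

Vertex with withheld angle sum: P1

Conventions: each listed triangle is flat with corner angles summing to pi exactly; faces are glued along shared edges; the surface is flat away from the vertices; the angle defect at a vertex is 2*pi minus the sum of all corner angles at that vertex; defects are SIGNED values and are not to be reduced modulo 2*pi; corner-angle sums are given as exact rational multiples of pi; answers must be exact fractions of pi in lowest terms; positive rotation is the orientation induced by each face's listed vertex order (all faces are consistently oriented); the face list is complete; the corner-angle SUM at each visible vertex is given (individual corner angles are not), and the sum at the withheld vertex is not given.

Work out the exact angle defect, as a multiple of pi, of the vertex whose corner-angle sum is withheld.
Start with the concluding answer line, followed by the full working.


Answer: defect(P1) = (7/6)*pi

V = 4, E = 6, F = 4; chi = V - E + F = 2
Gauss-Bonnet: total defect = 2*pi*chi = 4*pi; visible defects sum to (17/6)*pi


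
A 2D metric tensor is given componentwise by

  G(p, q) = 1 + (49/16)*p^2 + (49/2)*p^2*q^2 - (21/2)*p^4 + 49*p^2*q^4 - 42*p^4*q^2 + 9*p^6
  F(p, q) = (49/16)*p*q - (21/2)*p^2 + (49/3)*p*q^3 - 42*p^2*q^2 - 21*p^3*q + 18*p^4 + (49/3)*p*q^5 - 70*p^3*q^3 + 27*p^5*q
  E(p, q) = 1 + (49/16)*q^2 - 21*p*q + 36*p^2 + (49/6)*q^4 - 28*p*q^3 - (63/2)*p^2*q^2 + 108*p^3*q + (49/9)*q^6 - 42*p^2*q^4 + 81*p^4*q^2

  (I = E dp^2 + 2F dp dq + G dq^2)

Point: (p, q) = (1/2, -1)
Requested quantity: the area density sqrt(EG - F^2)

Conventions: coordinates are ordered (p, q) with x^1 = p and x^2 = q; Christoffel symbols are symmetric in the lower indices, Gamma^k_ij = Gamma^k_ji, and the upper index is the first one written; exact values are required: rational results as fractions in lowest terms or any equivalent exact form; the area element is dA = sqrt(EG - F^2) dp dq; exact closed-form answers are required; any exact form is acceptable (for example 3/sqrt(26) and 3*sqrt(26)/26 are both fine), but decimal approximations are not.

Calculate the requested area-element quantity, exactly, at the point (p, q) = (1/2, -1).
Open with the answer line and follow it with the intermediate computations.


Answer: sqrt(EG - F^2) = sqrt(1453)/6

E = 877/36, F = -58/3, G = 17; EG - F^2 = 1453/36


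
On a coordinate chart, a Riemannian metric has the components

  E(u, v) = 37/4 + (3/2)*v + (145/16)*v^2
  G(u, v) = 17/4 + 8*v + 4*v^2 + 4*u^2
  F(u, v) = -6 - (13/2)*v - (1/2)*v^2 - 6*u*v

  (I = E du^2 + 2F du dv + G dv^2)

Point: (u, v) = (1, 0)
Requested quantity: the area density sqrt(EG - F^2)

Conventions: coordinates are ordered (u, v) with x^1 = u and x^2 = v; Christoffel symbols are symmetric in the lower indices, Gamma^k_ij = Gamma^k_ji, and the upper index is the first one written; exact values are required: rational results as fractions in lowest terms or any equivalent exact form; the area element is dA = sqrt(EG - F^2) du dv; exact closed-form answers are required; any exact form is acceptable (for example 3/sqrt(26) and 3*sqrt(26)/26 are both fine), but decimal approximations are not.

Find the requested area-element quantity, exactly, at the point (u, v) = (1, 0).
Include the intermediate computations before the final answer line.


E = 37/4, F = -6, G = 33/4; EG - F^2 = 645/16

Answer: sqrt(EG - F^2) = sqrt(645)/4


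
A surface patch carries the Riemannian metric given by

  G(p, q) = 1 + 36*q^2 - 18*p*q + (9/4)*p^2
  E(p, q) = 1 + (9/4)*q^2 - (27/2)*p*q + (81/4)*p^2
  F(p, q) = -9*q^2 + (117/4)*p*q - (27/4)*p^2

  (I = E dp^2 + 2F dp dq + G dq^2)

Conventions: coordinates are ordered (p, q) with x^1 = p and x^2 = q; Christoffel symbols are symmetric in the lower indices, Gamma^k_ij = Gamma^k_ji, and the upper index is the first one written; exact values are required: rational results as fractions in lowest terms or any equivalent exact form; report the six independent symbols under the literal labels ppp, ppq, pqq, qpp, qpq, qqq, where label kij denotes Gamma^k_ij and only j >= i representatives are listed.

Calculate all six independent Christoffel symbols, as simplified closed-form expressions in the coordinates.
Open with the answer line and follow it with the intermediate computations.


Answer: Gamma_ppp = (81*p - 27*q)/(90*p^2 - 126*p*q + 153*q^2 + 4), Gamma_ppq = (-27*p + 9*q)/(90*p^2 - 126*p*q + 153*q^2 + 4), Gamma_pqq = (108*p - 36*q)/(90*p^2 - 126*p*q + 153*q^2 + 4), Gamma_qpp = (-27*p + 108*q)/(90*p^2 - 126*p*q + 153*q^2 + 4), Gamma_qpq = (9*p - 36*q)/(90*p^2 - 126*p*q + 153*q^2 + 4), Gamma_qqq = (-36*p + 144*q)/(90*p^2 - 126*p*q + 153*q^2 + 4)

E = 1 + (9/4)*q^2 - (27/2)*p*q + (81/4)*p^2; F = -9*q^2 + (117/4)*p*q - (27/4)*p^2; G = 1 + 36*q^2 - 18*p*q + (9/4)*p^2
Gamma^k_ij = (1/2) g^{kl} (d_i g_jl + d_j g_il - d_l g_ij), with g^inv = (1/(EG-F^2)) [[G, -F], [-F, E]]
first partials: E_p = -(27/2)*q + (81/2)*p, E_q = (9/2)*q - (27/2)*p, F_p = (117/4)*q - (27/2)*p, F_q = -18*q + (117/4)*p, G_p = -18*q + (9/2)*p, G_q = 72*q - 18*p
D = EG - F^2 = 1 + (153/4)*q^2 - (63/2)*p*q + (45/2)*p^2
expanded: Gamma^p_pp = (G E_p - 2F F_p + F E_q)/(2D), Gamma^p_pq = (G E_q - F G_p)/(2D), Gamma^p_qq = (2G F_q - G G_p - F G_q)/(2D), Gamma^q_pp = (2E F_p - E E_q - F E_p)/(2D), Gamma^q_pq = (E G_p - F E_q)/(2D), Gamma^q_qq = (E G_q - 2F F_q + F G_p)/(2D); substitute and cancel common factors


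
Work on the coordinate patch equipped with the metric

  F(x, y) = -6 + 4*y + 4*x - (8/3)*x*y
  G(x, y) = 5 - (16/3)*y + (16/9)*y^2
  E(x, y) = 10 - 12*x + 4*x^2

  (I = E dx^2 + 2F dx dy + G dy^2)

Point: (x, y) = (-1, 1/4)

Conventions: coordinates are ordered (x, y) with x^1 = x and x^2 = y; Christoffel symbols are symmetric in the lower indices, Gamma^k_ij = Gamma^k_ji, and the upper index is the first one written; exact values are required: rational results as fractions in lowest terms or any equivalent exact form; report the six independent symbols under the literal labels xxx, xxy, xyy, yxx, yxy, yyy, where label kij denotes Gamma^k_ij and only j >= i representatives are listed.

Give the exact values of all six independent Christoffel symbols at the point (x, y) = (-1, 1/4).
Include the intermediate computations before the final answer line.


E = 26, F = -25/3, G = 34/9 at the point
E_x = -20, E_y = 0, F_x = 10/3, F_y = 20/3, G_x = 0, G_y = -40/9
EG - F^2 = 259/9;  g^inv = (9/259) * [[34/9, 25/3], [25/3, 26]]
first-kind symbols [ij,l] = (1/2)(d_i g_jl + d_j g_il - d_l g_ij): [xx,x] = E_x/2 = -10, [xx,y] = F_x - E_y/2 = 10/3, [xy,x] = E_y/2 = 0, [xy,y] = G_x/2 = 0, [yy,x] = F_y - G_x/2 = 20/3, [yy,y] = G_y/2 = -20/9
Gamma^x_ij = (G*[ij,x] - F*[ij,y])/(EG - F^2), Gamma^y_ij = (E*[ij,y] - F*[ij,x])/(EG - F^2)

Answer: Gamma_xxx = -90/259, Gamma_xxy = 0, Gamma_xyy = 60/259, Gamma_yxx = 30/259, Gamma_yxy = 0, Gamma_yyy = -20/259


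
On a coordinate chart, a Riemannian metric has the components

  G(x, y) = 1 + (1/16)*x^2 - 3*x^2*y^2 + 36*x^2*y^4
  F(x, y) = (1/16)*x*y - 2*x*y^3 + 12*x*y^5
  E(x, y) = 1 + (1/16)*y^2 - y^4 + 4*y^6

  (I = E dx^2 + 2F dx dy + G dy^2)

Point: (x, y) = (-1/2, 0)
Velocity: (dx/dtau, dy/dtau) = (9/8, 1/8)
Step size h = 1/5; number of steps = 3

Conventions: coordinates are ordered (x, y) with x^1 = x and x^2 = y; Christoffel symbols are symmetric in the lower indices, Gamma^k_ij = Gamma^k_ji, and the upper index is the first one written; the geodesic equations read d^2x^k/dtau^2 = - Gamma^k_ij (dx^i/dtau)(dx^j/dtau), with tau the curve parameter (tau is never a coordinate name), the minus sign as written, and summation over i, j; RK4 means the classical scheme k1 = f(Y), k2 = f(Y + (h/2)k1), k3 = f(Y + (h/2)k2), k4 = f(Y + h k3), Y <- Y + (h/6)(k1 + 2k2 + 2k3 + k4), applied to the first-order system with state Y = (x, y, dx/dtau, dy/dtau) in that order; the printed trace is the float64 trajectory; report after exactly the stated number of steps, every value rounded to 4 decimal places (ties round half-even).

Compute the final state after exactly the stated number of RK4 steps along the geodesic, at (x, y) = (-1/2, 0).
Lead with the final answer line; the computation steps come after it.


Answer: x = 0.1749, y = 0.0759, dx/dtau = 1.1246, dy/dtau = 0.1267

f(Y) = (dx/dtau, dy/dtau, -Gamma^x_ij Y'^i Y'^j, -Gamma^y_ij Y'^i Y'^j) with the Gammas evaluated at the stage position; h = 0.200000; intermediate values shown to 6 dp
step 0: x = -0.5000, y = 0.0000, dx/dtau = 1.1250, dy/dtau = 0.1250
step 1:
  k1: at (x, y) = (-0.500000, 0.000000), (dx/dtau, dy/dtau) = (1.125000, 0.125000); Gamma_xxx = 0.000000, Gamma_xxy = 0.000000, Gamma_xyy = 0.000000, Gamma_yxx = 0.000000, Gamma_yxy = -0.030769, Gamma_yyy = 0.000000; k1 = (1.125000, 0.125000, 0.000000, 0.008654)
  k2: at (x, y) = (-0.387500, 0.012500), (dx/dtau, dy/dtau) = (1.125000, 0.125865); Gamma_xxx = 0.000000, Gamma_xxy = 0.000770, Gamma_xyy = 0.000180, Gamma_yxx = 0.000000, Gamma_yxy = -0.023815, Gamma_yyy = -0.005558; k2 = (1.125000, 0.125865, -0.000221, 0.006832)
  k3: at (x, y) = (-0.387500, 0.012587), (dx/dtau, dy/dtau) = (1.124978, 0.125683); Gamma_xxx = 0.000000, Gamma_xxy = 0.000775, Gamma_xyy = 0.000182, Gamma_yxx = 0.000000, Gamma_yxy = -0.023813, Gamma_yyy = -0.005596; k3 = (1.124978, 0.125683, -0.000222, 0.006822)
  k4: at (x, y) = (-0.275004, 0.025137), (dx/dtau, dy/dtau) = (1.124956, 0.126364); Gamma_xxx = 0.000000, Gamma_xxy = 0.001532, Gamma_xyy = 0.000516, Gamma_yxx = 0.000000, Gamma_yxy = -0.016594, Gamma_yyy = -0.005591; k4 = (1.124956, 0.126364, -0.000444, 0.004807)
  Y <- Y + (h/6)(k1 + 2k2 + 2k3 + k4): x = -0.2750, y = 0.0251, dx/dtau = 1.1250, dy/dtau = 0.1264
step 2:
  k1: at (x, y) = (-0.275003, 0.025149), (dx/dtau, dy/dtau) = (1.124956, 0.126359); Gamma_xxx = 0.000000, Gamma_xxy = 0.001533, Gamma_xyy = 0.000517, Gamma_yxx = 0.000000, Gamma_yxy = -0.016593, Gamma_yyy = -0.005593; k1 = (1.124956, 0.126359, -0.000444, 0.004807)
  k2: at (x, y) = (-0.162507, 0.037785), (dx/dtau, dy/dtau) = (1.124911, 0.126840); Gamma_xxx = 0.000000, Gamma_xxy = 0.002251, Gamma_xyy = 0.000687, Gamma_yxx = 0.000000, Gamma_yxy = -0.009457, Gamma_yyy = -0.002886; k2 = (1.124911, 0.126840, -0.000653, 0.002745)
  k3: at (x, y) = (-0.162512, 0.037833), (dx/dtau, dy/dtau) = (1.124890, 0.126634); Gamma_xxx = 0.000000, Gamma_xxy = 0.002254, Gamma_xyy = 0.000689, Gamma_yxx = 0.000000, Gamma_yxy = -0.009456, Gamma_yyy = -0.002890; k3 = (1.124890, 0.126634, -0.000653, 0.002740)
  k4: at (x, y) = (-0.050025, 0.050475), (dx/dtau, dy/dtau) = (1.124825, 0.126907); Gamma_xxx = 0.000000, Gamma_xxy = 0.002901, Gamma_xyy = 0.000374, Gamma_yxx = 0.000000, Gamma_yxy = -0.002755, Gamma_yyy = -0.000356; k4 = (1.124825, 0.126907, -0.000834, 0.000792)
  Y <- Y + (h/6)(k1 + 2k2 + 2k3 + k4): x = -0.0500, y = 0.0505, dx/dtau = 1.1248, dy/dtau = 0.1269
step 3:
  k1: at (x, y) = (-0.050023, 0.050489), (dx/dtau, dy/dtau) = (1.124826, 0.126911); Gamma_xxx = 0.000000, Gamma_xxy = 0.002901, Gamma_xyy = 0.000375, Gamma_yxx = 0.000000, Gamma_yxy = -0.002755, Gamma_yyy = -0.000356; k1 = (1.124826, 0.126911, -0.000834, 0.000792)
  k2: at (x, y) = (0.062459, 0.063180), (dx/dtau, dy/dtau) = (1.124743, 0.126991); Gamma_xxx = 0.000000, Gamma_xxy = 0.003455, Gamma_xyy = -0.000724, Gamma_yxx = 0.000000, Gamma_yxy = 0.003190, Gamma_yyy = -0.000668; k2 = (1.124743, 0.126991, -0.000975, -0.000901)
  k3: at (x, y) = (0.062451, 0.063188), (dx/dtau, dy/dtau) = (1.124728, 0.126821); Gamma_xxx = 0.000000, Gamma_xxy = 0.003455, Gamma_xyy = -0.000724, Gamma_yxx = 0.000000, Gamma_yxy = 0.003190, Gamma_yyy = -0.000668; k3 = (1.124728, 0.126821, -0.000974, -0.000899)
  k4: at (x, y) = (0.174922, 0.075853), (dx/dtau, dy/dtau) = (1.124631, 0.126732); Gamma_xxx = 0.000000, Gamma_xxy = 0.003891, Gamma_xyy = -0.002875, Gamma_yxx = 0.000000, Gamma_yxy = 0.008108, Gamma_yyy = -0.005991; k4 = (1.124631, 0.126732, -0.001063, -0.002215)
  Y <- Y + (h/6)(k1 + 2k2 + 2k3 + k4): x = 0.1749, y = 0.0759, dx/dtau = 1.1246, dy/dtau = 0.1267


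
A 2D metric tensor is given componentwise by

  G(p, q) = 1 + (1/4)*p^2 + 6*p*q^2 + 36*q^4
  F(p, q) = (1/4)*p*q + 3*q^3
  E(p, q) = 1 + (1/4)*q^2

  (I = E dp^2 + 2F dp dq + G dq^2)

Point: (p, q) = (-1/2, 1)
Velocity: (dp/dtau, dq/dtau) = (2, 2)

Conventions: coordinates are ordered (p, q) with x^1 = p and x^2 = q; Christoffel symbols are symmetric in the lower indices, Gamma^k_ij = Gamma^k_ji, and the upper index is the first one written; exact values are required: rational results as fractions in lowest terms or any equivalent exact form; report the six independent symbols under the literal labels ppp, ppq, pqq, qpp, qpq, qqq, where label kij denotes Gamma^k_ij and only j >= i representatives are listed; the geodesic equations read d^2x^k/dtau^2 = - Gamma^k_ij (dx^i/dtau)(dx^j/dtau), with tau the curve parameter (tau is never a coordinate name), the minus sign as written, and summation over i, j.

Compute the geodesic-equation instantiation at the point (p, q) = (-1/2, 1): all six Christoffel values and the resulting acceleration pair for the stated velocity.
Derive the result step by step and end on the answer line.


E = 5/4, F = 23/8, G = 545/16 at the point
E_p = 0, E_q = 1/2, F_p = 1/4, F_q = 71/8, G_p = 23/4, G_q = 138
EG - F^2 = 549/16;  g^inv = (16/549) * [[545/16, -23/8], [-23/8, 5/4]]
first-kind symbols [ij,l] = (1/2)(d_i g_jl + d_j g_il - d_l g_ij): [pp,p] = E_p/2 = 0, [pp,q] = F_p - E_q/2 = 0, [pq,p] = E_q/2 = 1/4, [pq,q] = G_p/2 = 23/8, [qq,p] = F_q - G_p/2 = 6, [qq,q] = G_q/2 = 69
Gamma^p_ij = (G*[ij,p] - F*[ij,q])/(EG - F^2), Gamma^q_ij = (E*[ij,q] - F*[ij,p])/(EG - F^2)
Gamma_ppp = 0, Gamma_ppq = 4/549, Gamma_pqq = 32/183, Gamma_qpp = 0, Gamma_qpq = 46/549, Gamma_qqq = 368/183
d^2p/dtau^2 = -(Gamma_ppp*(2)^2 + 2*Gamma_ppq*(2)*(2) + Gamma_pqq*(2)^2) = -416/549
d^2q/dtau^2 = -(Gamma_qpp*(2)^2 + 2*Gamma_qpq*(2)*(2) + Gamma_qqq*(2)^2) = -4784/549

Answer: Gamma_ppp = 0, Gamma_ppq = 4/549, Gamma_pqq = 32/183, Gamma_qpp = 0, Gamma_qpq = 46/549, Gamma_qqq = 368/183; accelerations (d^2p/dtau^2, d^2q/dtau^2) = (-416/549, -4784/549)


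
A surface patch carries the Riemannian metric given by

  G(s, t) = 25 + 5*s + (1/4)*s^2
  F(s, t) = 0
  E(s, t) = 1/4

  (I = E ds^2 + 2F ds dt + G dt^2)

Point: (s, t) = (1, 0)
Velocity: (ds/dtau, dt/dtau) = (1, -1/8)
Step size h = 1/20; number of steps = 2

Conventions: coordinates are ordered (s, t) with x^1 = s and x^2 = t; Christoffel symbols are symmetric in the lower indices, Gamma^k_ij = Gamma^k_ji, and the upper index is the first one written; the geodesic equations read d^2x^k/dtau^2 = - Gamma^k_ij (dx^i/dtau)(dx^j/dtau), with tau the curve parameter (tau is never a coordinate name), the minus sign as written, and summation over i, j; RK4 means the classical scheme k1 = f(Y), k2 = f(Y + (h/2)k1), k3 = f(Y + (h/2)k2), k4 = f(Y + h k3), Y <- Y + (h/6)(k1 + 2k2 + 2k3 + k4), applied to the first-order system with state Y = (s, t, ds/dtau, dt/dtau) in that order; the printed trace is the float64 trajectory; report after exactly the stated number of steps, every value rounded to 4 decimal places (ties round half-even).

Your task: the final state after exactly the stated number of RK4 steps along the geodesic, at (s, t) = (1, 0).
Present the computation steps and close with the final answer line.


f(Y) = (ds/dtau, dt/dtau, -Gamma^s_ij Y'^i Y'^j, -Gamma^t_ij Y'^i Y'^j) with the Gammas evaluated at the stage position; h = 0.050000; intermediate values shown to 6 dp
step 0: s = 1.0000, t = 0.0000, ds/dtau = 1.0000, dt/dtau = -0.1250
step 1:
  k1: at (s, t) = (1.000000, 0.000000), (ds/dtau, dt/dtau) = (1.000000, -0.125000); Gamma_sss = 0.000000, Gamma_sst = 0.000000, Gamma_stt = -11.000000, Gamma_tss = 0.000000, Gamma_tst = 0.090909, Gamma_ttt = 0.000000; k1 = (1.000000, -0.125000, 0.171875, 0.022727)
  k2: at (s, t) = (1.025000, -0.003125), (ds/dtau, dt/dtau) = (1.004297, -0.124432); Gamma_sss = 0.000000, Gamma_sst = 0.000000, Gamma_stt = -11.025000, Gamma_tss = 0.000000, Gamma_tst = 0.090703, Gamma_ttt = 0.000000; k2 = (1.004297, -0.124432, 0.170703, 0.022670)
  k3: at (s, t) = (1.025107, -0.003111), (ds/dtau, dt/dtau) = (1.004268, -0.124433); Gamma_sss = 0.000000, Gamma_sst = 0.000000, Gamma_stt = -11.025107, Gamma_tss = 0.000000, Gamma_tst = 0.090702, Gamma_ttt = 0.000000; k3 = (1.004268, -0.124433, 0.170709, 0.022669)
  k4: at (s, t) = (1.050213, -0.006222), (ds/dtau, dt/dtau) = (1.008535, -0.123867); Gamma_sss = 0.000000, Gamma_sst = 0.000000, Gamma_stt = -11.050213, Gamma_tss = 0.000000, Gamma_tst = 0.090496, Gamma_ttt = 0.000000; k4 = (1.008535, -0.123867, 0.169543, 0.022610)
  Y <- Y + (h/6)(k1 + 2k2 + 2k3 + k4): s = 1.0502, t = -0.0062, ds/dtau = 1.0085, dt/dtau = -0.1239
step 2:
  k1: at (s, t) = (1.050214, -0.006222), (ds/dtau, dt/dtau) = (1.008535, -0.123867); Gamma_sss = 0.000000, Gamma_sst = 0.000000, Gamma_stt = -11.050214, Gamma_tss = 0.000000, Gamma_tst = 0.090496, Gamma_ttt = 0.000000; k1 = (1.008535, -0.123867, 0.169543, 0.022610)
  k2: at (s, t) = (1.075427, -0.009318), (ds/dtau, dt/dtau) = (1.012774, -0.123301); Gamma_sss = 0.000000, Gamma_sst = 0.000000, Gamma_stt = -11.075427, Gamma_tss = 0.000000, Gamma_tst = 0.090290, Gamma_ttt = 0.000000; k2 = (1.012774, -0.123301, 0.168382, 0.022550)
  k3: at (s, t) = (1.075533, -0.009304), (ds/dtau, dt/dtau) = (1.012745, -0.123303); Gamma_sss = 0.000000, Gamma_sst = 0.000000, Gamma_stt = -11.075533, Gamma_tss = 0.000000, Gamma_tst = 0.090289, Gamma_ttt = 0.000000; k3 = (1.012745, -0.123303, 0.168388, 0.022550)
  k4: at (s, t) = (1.100851, -0.012387), (ds/dtau, dt/dtau) = (1.016955, -0.122739); Gamma_sss = 0.000000, Gamma_sst = 0.000000, Gamma_stt = -11.100851, Gamma_tss = 0.000000, Gamma_tst = 0.090083, Gamma_ttt = 0.000000; k4 = (1.016955, -0.122739, 0.167233, 0.022488)
  Y <- Y + (h/6)(k1 + 2k2 + 2k3 + k4): s = 1.1009, t = -0.0124, ds/dtau = 1.0170, dt/dtau = -0.1227

Answer: s = 1.1009, t = -0.0124, ds/dtau = 1.0170, dt/dtau = -0.1227


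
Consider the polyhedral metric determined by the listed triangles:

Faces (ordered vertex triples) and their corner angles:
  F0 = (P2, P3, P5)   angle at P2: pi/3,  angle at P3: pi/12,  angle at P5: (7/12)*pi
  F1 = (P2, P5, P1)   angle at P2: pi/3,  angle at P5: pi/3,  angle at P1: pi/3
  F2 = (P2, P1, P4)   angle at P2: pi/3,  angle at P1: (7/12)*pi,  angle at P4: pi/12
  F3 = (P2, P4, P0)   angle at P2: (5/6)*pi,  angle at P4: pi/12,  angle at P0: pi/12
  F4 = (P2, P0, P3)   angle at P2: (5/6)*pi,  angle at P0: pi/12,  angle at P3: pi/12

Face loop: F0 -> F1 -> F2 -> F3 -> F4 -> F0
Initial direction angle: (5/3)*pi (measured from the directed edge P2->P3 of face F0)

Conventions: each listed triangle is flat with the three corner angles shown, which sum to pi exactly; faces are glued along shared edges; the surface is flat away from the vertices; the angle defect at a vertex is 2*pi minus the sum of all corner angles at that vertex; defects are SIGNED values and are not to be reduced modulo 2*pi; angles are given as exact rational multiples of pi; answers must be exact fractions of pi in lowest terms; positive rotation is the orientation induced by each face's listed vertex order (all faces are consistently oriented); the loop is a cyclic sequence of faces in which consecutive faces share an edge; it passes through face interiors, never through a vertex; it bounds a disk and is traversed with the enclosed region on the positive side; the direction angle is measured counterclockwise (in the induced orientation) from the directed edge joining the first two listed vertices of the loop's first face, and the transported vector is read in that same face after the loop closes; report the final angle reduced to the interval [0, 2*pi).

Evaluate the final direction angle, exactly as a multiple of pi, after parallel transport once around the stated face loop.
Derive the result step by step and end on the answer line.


enclosed vertex P2: corner angles sum to (8/3)*pi, defect = 2*pi - (8/3)*pi = (-2/3)*pi
holonomy = initial angle + sum of enclosed defects (mod 2*pi), positive in the induced orientation
final angle = (5/3)*pi - (2/3)*pi = pi (mod 2*pi)

Answer: final direction angle = pi


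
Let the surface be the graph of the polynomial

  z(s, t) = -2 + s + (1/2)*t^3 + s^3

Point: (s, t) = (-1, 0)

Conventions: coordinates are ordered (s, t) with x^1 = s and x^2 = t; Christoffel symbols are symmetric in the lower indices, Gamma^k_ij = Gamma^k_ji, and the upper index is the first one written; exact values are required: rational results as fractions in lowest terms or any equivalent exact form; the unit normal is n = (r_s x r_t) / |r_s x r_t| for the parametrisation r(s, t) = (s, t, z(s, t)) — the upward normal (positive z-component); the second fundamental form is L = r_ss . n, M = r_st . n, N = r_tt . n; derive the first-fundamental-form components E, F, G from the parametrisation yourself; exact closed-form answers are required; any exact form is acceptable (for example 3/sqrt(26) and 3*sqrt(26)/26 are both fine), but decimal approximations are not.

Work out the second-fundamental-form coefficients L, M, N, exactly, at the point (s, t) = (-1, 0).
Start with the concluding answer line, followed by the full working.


Answer: L = -6*sqrt(17)/17, M = 0, N = 0

z_s = 4, z_t = 0, z_ss = -6, z_st = 0, z_tt = 0
E = 17, F = 0, G = 1; answer radicand W^2 = 17
unnormalised second-form numerators: l = -6, m = 0, n = 0; L = l/sqrt(17), and similarly M = m/sqrt(W^2), N = n/sqrt(W^2)
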